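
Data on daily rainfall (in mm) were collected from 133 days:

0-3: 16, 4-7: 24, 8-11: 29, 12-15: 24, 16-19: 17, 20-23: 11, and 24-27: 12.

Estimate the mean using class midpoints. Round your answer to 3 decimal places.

11.996

Midpoints: 1.5, 5.5, 9.5, 13.5, 17.5, 21.5, 25.5
Σfm = 16×1.5 + 24×5.5 + 29×9.5 + 24×13.5 + 17×17.5 + 11×21.5 + 12×25.5 = 1595.5
n = Σf = 133
Mean = 1595.5 / 133 = 11.9962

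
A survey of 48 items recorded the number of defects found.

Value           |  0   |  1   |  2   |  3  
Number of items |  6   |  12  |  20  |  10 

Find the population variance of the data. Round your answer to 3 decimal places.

Values: 0, 1, 2, 3
n = 48, Σfx = 82, mean = 1.7083
Σfx² = 182
Σf(x − x̄)² = Σfx² − (Σfx)²/n = 182 − 82²/48 = 41.9167
Population variance = 41.9167 / 48 = 0.8733

0.873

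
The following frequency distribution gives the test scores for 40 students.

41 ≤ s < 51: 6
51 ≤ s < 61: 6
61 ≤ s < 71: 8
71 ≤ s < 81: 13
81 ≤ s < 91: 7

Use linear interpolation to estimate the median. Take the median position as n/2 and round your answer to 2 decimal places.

Cumulative frequencies: 6, 12, 20, 33, 40
n = 40; position = n/2 = 20.
This falls in the class 61 ≤ s < 71: L = 61, F = 12, f = 8, h = 10.
Median ≈ 61 + ((20 − 12) / 8) × 10 = 71.0000

71.00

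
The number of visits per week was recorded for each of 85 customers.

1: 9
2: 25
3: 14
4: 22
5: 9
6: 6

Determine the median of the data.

3

Cumulative frequencies: 9, 34, 48, 70, 79, 85
n = 85, so the median is the value in position (n+1)/2 = 43.
Position 43 falls at value 3.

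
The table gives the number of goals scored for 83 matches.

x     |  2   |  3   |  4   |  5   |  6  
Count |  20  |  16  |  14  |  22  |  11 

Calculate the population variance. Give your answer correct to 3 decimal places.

1.931

Values: 2, 3, 4, 5, 6
n = 83, Σfx = 320, mean = 3.8554
Σfx² = 1394
Σf(x − x̄)² = Σfx² − (Σfx)²/n = 1394 − 320²/83 = 160.2651
Population variance = 160.2651 / 83 = 1.9309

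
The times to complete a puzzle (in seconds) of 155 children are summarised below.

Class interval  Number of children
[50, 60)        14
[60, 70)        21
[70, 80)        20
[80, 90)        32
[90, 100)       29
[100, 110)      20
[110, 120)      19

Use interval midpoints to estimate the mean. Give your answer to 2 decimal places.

Midpoints: 55, 65, 75, 85, 95, 105, 115
Σfm = 14×55 + 21×65 + 20×75 + 32×85 + 29×95 + 20×105 + 19×115 = 13395
n = Σf = 155
Mean = 13395 / 155 = 86.4194

86.42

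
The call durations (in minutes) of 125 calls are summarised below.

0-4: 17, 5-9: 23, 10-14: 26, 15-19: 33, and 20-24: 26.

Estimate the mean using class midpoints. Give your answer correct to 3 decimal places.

13.120

Midpoints: 2, 7, 12, 17, 22
Σfm = 17×2 + 23×7 + 26×12 + 33×17 + 26×22 = 1640
n = Σf = 125
Mean = 1640 / 125 = 13.1200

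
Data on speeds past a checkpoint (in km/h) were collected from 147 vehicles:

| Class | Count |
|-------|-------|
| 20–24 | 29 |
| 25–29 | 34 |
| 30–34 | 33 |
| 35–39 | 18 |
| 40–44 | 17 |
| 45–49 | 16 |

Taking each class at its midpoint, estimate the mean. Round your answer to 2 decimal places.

32.27

Midpoints: 22, 27, 32, 37, 42, 47
Σfm = 29×22 + 34×27 + 33×32 + 18×37 + 17×42 + 16×47 = 4744
n = Σf = 147
Mean = 4744 / 147 = 32.2721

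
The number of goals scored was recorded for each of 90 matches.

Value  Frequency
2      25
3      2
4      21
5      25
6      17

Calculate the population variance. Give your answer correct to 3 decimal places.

Values: 2, 3, 4, 5, 6
n = 90, Σfx = 367, mean = 4.0778
Σfx² = 1691
Σf(x − x̄)² = Σfx² − (Σfx)²/n = 1691 − 367²/90 = 194.4556
Population variance = 194.4556 / 90 = 2.1606

2.161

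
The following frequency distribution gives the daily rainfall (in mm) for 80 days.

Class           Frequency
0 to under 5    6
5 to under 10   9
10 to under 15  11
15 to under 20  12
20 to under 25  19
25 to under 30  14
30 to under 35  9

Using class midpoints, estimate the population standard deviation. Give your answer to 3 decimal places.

8.801

Midpoints: 2.5, 7.5, 12.5, 17.5, 22.5, 27.5, 32.5
n = 80, Σfm = 1535, mean = 19.1875
Σfm² = 35650
Σf(m − x̄)² = Σfm² − (Σfm)²/n = 35650 − 1535²/80 = 6197.1875
Population variance = 6197.1875 / 80 = 77.4648
Standard deviation = √77.4648 = 8.8014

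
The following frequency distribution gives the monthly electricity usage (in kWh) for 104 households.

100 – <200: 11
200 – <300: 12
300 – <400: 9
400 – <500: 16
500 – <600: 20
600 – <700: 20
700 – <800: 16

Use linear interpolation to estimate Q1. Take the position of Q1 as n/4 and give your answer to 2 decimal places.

333.33

Cumulative frequencies: 11, 23, 32, 48, 68, 88, 104
n = 104; position = n/4 = 26.
This falls in the class 300 – <400: L = 300, F = 23, f = 9, h = 100.
Lower quartile ≈ 300 + ((26 − 23) / 9) × 100 = 333.3333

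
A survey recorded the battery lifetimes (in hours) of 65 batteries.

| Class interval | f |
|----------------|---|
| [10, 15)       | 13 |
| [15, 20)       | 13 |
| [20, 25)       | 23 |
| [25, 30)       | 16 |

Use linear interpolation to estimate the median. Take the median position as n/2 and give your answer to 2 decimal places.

21.41

Cumulative frequencies: 13, 26, 49, 65
n = 65; position = n/2 = 32.5.
This falls in the class [20, 25): L = 20, F = 26, f = 23, h = 5.
Median ≈ 20 + ((32.5 − 26) / 23) × 5 = 21.4130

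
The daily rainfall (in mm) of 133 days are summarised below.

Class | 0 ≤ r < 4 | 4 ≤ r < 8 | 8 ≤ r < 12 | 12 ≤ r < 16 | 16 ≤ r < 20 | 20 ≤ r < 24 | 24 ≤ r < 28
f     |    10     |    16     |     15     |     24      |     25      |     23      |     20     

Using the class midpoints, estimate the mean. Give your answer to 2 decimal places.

15.62

Midpoints: 2, 6, 10, 14, 18, 22, 26
Σfm = 10×2 + 16×6 + 15×10 + 24×14 + 25×18 + 23×22 + 20×26 = 2078
n = Σf = 133
Mean = 2078 / 133 = 15.6241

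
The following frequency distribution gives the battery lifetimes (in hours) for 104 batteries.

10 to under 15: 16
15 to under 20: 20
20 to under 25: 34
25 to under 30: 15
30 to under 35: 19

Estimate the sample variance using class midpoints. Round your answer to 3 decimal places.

42.473

Midpoints: 12.5, 17.5, 22.5, 27.5, 32.5
n = 104, Σfm = 2345, mean = 22.5481
Σfm² = 57250
Σf(m − x̄)² = Σfm² − (Σfm)²/n = 57250 − 2345²/104 = 4374.7596
Sample variance = 4374.7596 / 103 = 42.4734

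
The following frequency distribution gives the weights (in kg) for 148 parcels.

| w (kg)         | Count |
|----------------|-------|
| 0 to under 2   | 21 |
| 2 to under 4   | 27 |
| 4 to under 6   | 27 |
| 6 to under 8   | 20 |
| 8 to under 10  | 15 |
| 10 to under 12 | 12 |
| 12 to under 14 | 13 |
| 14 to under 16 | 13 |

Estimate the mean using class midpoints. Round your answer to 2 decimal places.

Midpoints: 1, 3, 5, 7, 9, 11, 13, 15
Σfm = 21×1 + 27×3 + 27×5 + 20×7 + 15×9 + 12×11 + 13×13 + 13×15 = 1008
n = Σf = 148
Mean = 1008 / 148 = 6.8108

6.81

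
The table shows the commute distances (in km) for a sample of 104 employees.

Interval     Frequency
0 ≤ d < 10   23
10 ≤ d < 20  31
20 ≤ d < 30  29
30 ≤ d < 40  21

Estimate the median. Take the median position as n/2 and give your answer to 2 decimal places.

19.35

Cumulative frequencies: 23, 54, 83, 104
n = 104; position = n/2 = 52.
This falls in the class 10 ≤ d < 20: L = 10, F = 23, f = 31, h = 10.
Median ≈ 10 + ((52 − 23) / 31) × 10 = 19.3548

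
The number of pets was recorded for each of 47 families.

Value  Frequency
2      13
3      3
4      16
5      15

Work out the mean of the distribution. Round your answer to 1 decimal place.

Values: 2, 3, 4, 5
Σfx = 13×2 + 3×3 + 16×4 + 15×5 = 174
n = Σf = 47
Mean = 174 / 47 = 3.7021

3.7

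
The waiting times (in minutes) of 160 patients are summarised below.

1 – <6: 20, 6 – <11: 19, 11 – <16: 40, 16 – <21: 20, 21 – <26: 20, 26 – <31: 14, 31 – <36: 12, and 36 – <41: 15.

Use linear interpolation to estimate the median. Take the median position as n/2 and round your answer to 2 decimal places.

16.25

Cumulative frequencies: 20, 39, 79, 99, 119, 133, 145, 160
n = 160; position = n/2 = 80.
This falls in the class 16 – <21: L = 16, F = 79, f = 20, h = 5.
Median ≈ 16 + ((80 − 79) / 20) × 5 = 16.2500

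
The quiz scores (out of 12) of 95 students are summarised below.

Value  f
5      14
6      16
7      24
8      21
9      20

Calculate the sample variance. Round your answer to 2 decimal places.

Values: 5, 6, 7, 8, 9
n = 95, Σfx = 682, mean = 7.1789
Σfx² = 5066
Σf(x − x̄)² = Σfx² − (Σfx)²/n = 5066 − 682²/95 = 169.9579
Sample variance = 169.9579 / 94 = 1.8081

1.81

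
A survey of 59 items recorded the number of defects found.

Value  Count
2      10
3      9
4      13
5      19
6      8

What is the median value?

4

Cumulative frequencies: 10, 19, 32, 51, 59
n = 59, so the median is the value in position (n+1)/2 = 30.
Position 30 falls at value 4.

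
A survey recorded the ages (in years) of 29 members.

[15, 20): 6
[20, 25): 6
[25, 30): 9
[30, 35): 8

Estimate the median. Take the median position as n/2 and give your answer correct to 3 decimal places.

26.389

Cumulative frequencies: 6, 12, 21, 29
n = 29; position = n/2 = 14.5.
This falls in the class [25, 30): L = 25, F = 12, f = 9, h = 5.
Median ≈ 25 + ((14.5 − 12) / 9) × 5 = 26.3889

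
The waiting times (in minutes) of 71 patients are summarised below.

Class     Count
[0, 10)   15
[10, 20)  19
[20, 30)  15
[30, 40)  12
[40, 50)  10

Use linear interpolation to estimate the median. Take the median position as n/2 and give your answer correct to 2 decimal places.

Cumulative frequencies: 15, 34, 49, 61, 71
n = 71; position = n/2 = 35.5.
This falls in the class [20, 30): L = 20, F = 34, f = 15, h = 10.
Median ≈ 20 + ((35.5 − 34) / 15) × 10 = 21.0000

21.00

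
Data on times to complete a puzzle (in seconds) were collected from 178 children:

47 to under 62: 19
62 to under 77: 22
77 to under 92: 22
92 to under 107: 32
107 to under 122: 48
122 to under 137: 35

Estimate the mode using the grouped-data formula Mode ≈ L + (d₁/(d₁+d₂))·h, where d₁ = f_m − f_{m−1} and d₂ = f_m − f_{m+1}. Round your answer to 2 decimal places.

Modal class: 107 to under 122 (highest frequency 48).
d₁ = 48 − 32 = 16, d₂ = 48 − 35 = 13
Mode ≈ 107 + (16/(16+13)) × 15 = 107 + 8.2759 = 115.2759

115.28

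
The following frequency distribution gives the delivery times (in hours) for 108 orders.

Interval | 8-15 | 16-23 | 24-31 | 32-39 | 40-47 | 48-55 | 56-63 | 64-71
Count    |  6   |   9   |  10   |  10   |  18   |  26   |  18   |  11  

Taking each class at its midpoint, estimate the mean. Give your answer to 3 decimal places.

44.537

Midpoints: 11.5, 19.5, 27.5, 35.5, 43.5, 51.5, 59.5, 67.5
Σfm = 6×11.5 + 9×19.5 + 10×27.5 + 10×35.5 + 18×43.5 + 26×51.5 + 18×59.5 + 11×67.5 = 4810
n = Σf = 108
Mean = 4810 / 108 = 44.5370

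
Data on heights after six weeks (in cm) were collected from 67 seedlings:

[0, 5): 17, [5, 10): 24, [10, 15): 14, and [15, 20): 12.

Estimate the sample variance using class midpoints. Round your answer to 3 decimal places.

Midpoints: 2.5, 7.5, 12.5, 17.5
n = 67, Σfm = 607.5, mean = 9.0672
Σfm² = 7318.75
Σf(m − x̄)² = Σfm² − (Σfm)²/n = 7318.75 − 607.5²/67 = 1810.4478
Sample variance = 1810.4478 / 66 = 27.4310

27.431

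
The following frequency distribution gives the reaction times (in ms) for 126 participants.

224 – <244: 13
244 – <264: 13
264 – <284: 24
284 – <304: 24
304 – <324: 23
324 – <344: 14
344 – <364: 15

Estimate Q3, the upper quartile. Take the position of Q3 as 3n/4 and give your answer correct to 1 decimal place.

321.8

Cumulative frequencies: 13, 26, 50, 74, 97, 111, 126
n = 126; position = 3n/4 = 94.5.
This falls in the class 304 – <324: L = 304, F = 74, f = 23, h = 20.
Upper quartile ≈ 304 + ((94.5 − 74) / 23) × 20 = 321.8261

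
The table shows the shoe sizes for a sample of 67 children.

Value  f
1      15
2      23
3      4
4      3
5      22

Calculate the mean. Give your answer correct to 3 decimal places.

2.910

Values: 1, 2, 3, 4, 5
Σfx = 15×1 + 23×2 + 4×3 + 3×4 + 22×5 = 195
n = Σf = 67
Mean = 195 / 67 = 2.9104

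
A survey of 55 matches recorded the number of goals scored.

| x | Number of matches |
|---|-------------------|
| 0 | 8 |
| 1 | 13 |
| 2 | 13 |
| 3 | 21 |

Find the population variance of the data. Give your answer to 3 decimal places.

1.179

Values: 0, 1, 2, 3
n = 55, Σfx = 102, mean = 1.8545
Σfx² = 254
Σf(x − x̄)² = Σfx² − (Σfx)²/n = 254 − 102²/55 = 64.8364
Population variance = 64.8364 / 55 = 1.1788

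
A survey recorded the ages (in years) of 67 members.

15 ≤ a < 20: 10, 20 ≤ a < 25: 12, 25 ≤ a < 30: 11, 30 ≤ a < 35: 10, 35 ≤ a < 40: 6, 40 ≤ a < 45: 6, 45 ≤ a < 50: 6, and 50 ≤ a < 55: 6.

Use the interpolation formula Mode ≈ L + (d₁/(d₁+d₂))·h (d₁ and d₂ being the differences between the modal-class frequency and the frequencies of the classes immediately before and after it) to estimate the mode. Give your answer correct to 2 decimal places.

Modal class: 20 ≤ a < 25 (highest frequency 12).
d₁ = 12 − 10 = 2, d₂ = 12 − 11 = 1
Mode ≈ 20 + (2/(2+1)) × 5 = 20 + 3.3333 = 23.3333

23.33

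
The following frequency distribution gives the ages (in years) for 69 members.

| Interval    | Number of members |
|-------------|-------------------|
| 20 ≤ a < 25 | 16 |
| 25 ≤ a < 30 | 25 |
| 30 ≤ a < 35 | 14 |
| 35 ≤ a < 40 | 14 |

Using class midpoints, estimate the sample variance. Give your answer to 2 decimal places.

Midpoints: 22.5, 27.5, 32.5, 37.5
n = 69, Σfm = 2027.5, mean = 29.3841
Σfm² = 61481.25
Σf(m − x̄)² = Σfm² − (Σfm)²/n = 61481.25 − 2027.5²/69 = 1905.0725
Sample variance = 1905.0725 / 68 = 28.0158

28.02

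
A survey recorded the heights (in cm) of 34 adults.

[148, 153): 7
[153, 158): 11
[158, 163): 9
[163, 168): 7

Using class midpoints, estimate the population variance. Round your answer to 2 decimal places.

Midpoints: 150.5, 155.5, 160.5, 165.5
n = 34, Σfm = 5367, mean = 157.8529
Σfm² = 848108.5
Σf(m − x̄)² = Σfm² − (Σfm)²/n = 848108.5 − 5367²/34 = 911.7647
Population variance = 911.7647 / 34 = 26.8166

26.82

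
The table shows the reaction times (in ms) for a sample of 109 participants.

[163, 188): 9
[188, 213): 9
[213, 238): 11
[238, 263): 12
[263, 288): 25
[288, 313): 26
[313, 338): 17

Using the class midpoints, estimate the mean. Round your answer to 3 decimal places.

Midpoints: 175.5, 200.5, 225.5, 250.5, 275.5, 300.5, 325.5
Σfm = 9×175.5 + 9×200.5 + 11×225.5 + 12×250.5 + 25×275.5 + 26×300.5 + 17×325.5 = 29104.5
n = Σf = 109
Mean = 29104.5 / 109 = 267.0138

267.014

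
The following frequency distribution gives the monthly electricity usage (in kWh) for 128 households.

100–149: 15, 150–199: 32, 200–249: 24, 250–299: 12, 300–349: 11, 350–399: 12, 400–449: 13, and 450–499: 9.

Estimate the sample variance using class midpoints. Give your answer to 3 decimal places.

11867.464

Midpoints: 124.5, 174.5, 224.5, 274.5, 324.5, 374.5, 424.5, 474.5
n = 128, Σfm = 33986, mean = 265.5156
Σfm² = 10530982
Σf(m − x̄)² = Σfm² − (Σfm)²/n = 10530982 − 33986²/128 = 1507167.9688
Sample variance = 1507167.9688 / 127 = 11867.4643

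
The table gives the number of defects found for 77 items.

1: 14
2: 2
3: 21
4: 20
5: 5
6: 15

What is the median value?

Cumulative frequencies: 14, 16, 37, 57, 62, 77
n = 77, so the median is the value in position (n+1)/2 = 39.
Position 39 falls at value 4.

4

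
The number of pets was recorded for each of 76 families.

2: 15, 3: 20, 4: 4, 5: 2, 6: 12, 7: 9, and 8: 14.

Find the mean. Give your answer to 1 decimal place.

4.8

Values: 2, 3, 4, 5, 6, 7, 8
Σfx = 15×2 + 20×3 + 4×4 + 2×5 + 12×6 + 9×7 + 14×8 = 363
n = Σf = 76
Mean = 363 / 76 = 4.7763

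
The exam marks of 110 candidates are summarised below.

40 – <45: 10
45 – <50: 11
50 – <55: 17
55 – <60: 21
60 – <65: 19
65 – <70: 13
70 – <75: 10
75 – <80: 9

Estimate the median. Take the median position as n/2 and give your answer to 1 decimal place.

Cumulative frequencies: 10, 21, 38, 59, 78, 91, 101, 110
n = 110; position = n/2 = 55.
This falls in the class 55 – <60: L = 55, F = 38, f = 21, h = 5.
Median ≈ 55 + ((55 − 38) / 21) × 5 = 59.0476

59.0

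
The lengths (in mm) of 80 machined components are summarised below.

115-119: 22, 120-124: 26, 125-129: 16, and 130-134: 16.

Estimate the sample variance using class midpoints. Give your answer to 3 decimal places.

29.604

Midpoints: 117, 122, 127, 132
n = 80, Σfm = 9890, mean = 123.6250
Σfm² = 1224990
Σf(m − x̄)² = Σfm² − (Σfm)²/n = 1224990 − 9890²/80 = 2338.7500
Sample variance = 2338.7500 / 79 = 29.6044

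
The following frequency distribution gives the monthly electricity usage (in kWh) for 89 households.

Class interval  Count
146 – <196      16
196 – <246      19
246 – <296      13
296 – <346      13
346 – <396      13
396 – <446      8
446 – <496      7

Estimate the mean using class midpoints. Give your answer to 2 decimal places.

293.47

Midpoints: 171, 221, 271, 321, 371, 421, 471
Σfm = 16×171 + 19×221 + 13×271 + 13×321 + 13×371 + 8×421 + 7×471 = 26119
n = Σf = 89
Mean = 26119 / 89 = 293.4719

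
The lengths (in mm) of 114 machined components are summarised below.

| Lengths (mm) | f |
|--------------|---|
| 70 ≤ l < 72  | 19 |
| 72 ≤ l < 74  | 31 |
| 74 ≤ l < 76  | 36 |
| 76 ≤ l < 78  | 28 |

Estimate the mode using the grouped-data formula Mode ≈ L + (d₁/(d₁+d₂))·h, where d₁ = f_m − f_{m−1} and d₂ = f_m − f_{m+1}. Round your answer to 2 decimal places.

Modal class: 74 ≤ l < 76 (highest frequency 36).
d₁ = 36 − 31 = 5, d₂ = 36 − 28 = 8
Mode ≈ 74 + (5/(5+8)) × 2 = 74 + 0.7692 = 74.7692

74.77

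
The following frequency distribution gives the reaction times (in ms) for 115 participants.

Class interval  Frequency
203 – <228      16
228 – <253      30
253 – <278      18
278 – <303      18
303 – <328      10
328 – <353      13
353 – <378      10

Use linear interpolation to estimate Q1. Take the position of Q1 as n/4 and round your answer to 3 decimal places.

Cumulative frequencies: 16, 46, 64, 82, 92, 105, 115
n = 115; position = n/4 = 28.75.
This falls in the class 228 – <253: L = 228, F = 16, f = 30, h = 25.
Lower quartile ≈ 228 + ((28.75 − 16) / 30) × 25 = 238.6250

238.625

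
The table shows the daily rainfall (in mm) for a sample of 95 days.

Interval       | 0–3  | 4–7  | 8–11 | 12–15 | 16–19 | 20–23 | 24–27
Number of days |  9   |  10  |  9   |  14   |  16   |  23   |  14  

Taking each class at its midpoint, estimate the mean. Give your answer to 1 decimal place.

Midpoints: 1.5, 5.5, 9.5, 13.5, 17.5, 21.5, 25.5
Σfm = 9×1.5 + 10×5.5 + 9×9.5 + 14×13.5 + 16×17.5 + 23×21.5 + 14×25.5 = 1474.5
n = Σf = 95
Mean = 1474.5 / 95 = 15.5211

15.5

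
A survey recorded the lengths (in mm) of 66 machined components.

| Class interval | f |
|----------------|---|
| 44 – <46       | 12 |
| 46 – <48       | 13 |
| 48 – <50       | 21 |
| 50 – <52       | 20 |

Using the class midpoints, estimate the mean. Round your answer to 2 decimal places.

48.48

Midpoints: 45, 47, 49, 51
Σfm = 12×45 + 13×47 + 21×49 + 20×51 = 3200
n = Σf = 66
Mean = 3200 / 66 = 48.4848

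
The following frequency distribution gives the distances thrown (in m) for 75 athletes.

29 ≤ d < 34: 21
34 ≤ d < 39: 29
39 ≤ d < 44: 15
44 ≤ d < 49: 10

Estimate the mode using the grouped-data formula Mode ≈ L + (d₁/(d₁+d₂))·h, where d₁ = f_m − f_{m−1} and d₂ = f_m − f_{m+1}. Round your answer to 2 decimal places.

35.82

Modal class: 34 ≤ d < 39 (highest frequency 29).
d₁ = 29 − 21 = 8, d₂ = 29 − 15 = 14
Mode ≈ 34 + (8/(8+14)) × 5 = 34 + 1.8182 = 35.8182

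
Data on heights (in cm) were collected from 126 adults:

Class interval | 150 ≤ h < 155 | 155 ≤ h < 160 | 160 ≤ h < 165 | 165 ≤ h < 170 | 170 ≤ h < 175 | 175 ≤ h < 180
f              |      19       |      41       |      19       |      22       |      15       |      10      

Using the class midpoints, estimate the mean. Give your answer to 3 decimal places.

Midpoints: 152.5, 157.5, 162.5, 167.5, 172.5, 177.5
Σfm = 19×152.5 + 41×157.5 + 19×162.5 + 22×167.5 + 15×172.5 + 10×177.5 = 20490
n = Σf = 126
Mean = 20490 / 126 = 162.6190

162.619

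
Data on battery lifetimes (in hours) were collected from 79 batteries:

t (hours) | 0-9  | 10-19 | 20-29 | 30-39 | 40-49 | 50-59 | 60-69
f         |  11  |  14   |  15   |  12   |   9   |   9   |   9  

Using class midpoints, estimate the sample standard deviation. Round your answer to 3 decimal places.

Midpoints: 4.5, 14.5, 24.5, 34.5, 44.5, 54.5, 64.5
n = 79, Σfm = 2505.5, mean = 31.7152
Σfm² = 108449.75
Σf(m − x̄)² = Σfm² − (Σfm)²/n = 108449.75 − 2505.5²/79 = 28987.3418
Sample variance = 28987.3418 / 78 = 371.6326
Standard deviation = √371.6326 = 19.2778

19.278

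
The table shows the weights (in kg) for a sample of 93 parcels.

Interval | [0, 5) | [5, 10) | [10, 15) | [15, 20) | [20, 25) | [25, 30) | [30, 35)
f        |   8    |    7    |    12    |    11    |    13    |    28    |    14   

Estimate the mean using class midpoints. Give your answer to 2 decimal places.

20.78

Midpoints: 2.5, 7.5, 12.5, 17.5, 22.5, 27.5, 32.5
Σfm = 8×2.5 + 7×7.5 + 12×12.5 + 11×17.5 + 13×22.5 + 28×27.5 + 14×32.5 = 1932.5
n = Σf = 93
Mean = 1932.5 / 93 = 20.7796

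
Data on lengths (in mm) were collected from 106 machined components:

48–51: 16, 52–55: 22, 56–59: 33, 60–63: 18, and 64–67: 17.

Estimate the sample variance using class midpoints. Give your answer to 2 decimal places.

26.20

Midpoints: 49.5, 53.5, 57.5, 61.5, 65.5
n = 106, Σfm = 6087, mean = 57.4245
Σfm² = 352294.5
Σf(m − x̄)² = Σfm² − (Σfm)²/n = 352294.5 − 6087²/106 = 2751.3962
Sample variance = 2751.3962 / 105 = 26.2038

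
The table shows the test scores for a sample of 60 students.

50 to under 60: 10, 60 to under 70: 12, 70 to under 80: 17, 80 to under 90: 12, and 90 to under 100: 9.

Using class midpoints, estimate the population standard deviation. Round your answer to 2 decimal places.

12.91

Midpoints: 55, 65, 75, 85, 95
n = 60, Σfm = 4480, mean = 74.6667
Σfm² = 344500
Σf(m − x̄)² = Σfm² − (Σfm)²/n = 344500 − 4480²/60 = 9993.3333
Population variance = 9993.3333 / 60 = 166.5556
Standard deviation = √166.5556 = 12.9056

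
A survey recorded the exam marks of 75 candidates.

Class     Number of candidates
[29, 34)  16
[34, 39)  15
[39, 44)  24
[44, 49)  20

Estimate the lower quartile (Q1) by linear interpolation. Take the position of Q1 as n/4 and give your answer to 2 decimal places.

34.92

Cumulative frequencies: 16, 31, 55, 75
n = 75; position = n/4 = 18.75.
This falls in the class [34, 39): L = 34, F = 16, f = 15, h = 5.
Lower quartile ≈ 34 + ((18.75 − 16) / 15) × 5 = 34.9167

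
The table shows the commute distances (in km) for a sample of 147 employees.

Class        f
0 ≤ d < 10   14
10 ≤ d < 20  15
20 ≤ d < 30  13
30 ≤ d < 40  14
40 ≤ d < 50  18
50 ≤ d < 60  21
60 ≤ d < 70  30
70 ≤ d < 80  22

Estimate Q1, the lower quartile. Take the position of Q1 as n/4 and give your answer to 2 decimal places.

Cumulative frequencies: 14, 29, 42, 56, 74, 95, 125, 147
n = 147; position = n/4 = 36.75.
This falls in the class 20 ≤ d < 30: L = 20, F = 29, f = 13, h = 10.
Lower quartile ≈ 20 + ((36.75 − 29) / 13) × 10 = 25.9615

25.96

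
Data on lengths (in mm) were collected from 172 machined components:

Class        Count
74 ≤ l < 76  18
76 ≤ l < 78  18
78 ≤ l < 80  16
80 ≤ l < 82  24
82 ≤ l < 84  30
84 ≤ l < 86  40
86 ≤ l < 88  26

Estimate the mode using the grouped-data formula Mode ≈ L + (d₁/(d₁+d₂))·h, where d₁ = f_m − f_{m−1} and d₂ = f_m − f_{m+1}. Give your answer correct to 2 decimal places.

84.83

Modal class: 84 ≤ l < 86 (highest frequency 40).
d₁ = 40 − 30 = 10, d₂ = 40 − 26 = 14
Mode ≈ 84 + (10/(10+14)) × 2 = 84 + 0.8333 = 84.8333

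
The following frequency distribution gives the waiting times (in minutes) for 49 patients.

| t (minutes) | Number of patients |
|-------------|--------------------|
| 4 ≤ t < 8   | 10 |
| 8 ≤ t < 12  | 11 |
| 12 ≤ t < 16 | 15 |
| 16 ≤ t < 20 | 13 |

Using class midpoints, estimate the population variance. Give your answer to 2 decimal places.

18.74

Midpoints: 6, 10, 14, 18
n = 49, Σfm = 614, mean = 12.5306
Σfm² = 8612
Σf(m − x̄)² = Σfm² − (Σfm)²/n = 8612 − 614²/49 = 918.2041
Population variance = 918.2041 / 49 = 18.7389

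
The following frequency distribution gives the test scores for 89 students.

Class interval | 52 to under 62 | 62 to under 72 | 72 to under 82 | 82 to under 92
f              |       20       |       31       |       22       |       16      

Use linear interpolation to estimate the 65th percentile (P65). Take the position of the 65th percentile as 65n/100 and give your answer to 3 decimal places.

Cumulative frequencies: 20, 51, 73, 89
n = 89; position = 65n/100 = 57.85.
This falls in the class 72 to under 82: L = 72, F = 51, f = 22, h = 10.
65th percentile ≈ 72 + ((57.85 − 51) / 22) × 10 = 75.1136

75.114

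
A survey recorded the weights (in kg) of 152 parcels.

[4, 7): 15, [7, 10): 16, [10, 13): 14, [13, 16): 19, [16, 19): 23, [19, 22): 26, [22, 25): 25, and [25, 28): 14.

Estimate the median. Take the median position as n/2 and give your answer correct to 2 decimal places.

17.57

Cumulative frequencies: 15, 31, 45, 64, 87, 113, 138, 152
n = 152; position = n/2 = 76.
This falls in the class [16, 19): L = 16, F = 64, f = 23, h = 3.
Median ≈ 16 + ((76 − 64) / 23) × 3 = 17.5652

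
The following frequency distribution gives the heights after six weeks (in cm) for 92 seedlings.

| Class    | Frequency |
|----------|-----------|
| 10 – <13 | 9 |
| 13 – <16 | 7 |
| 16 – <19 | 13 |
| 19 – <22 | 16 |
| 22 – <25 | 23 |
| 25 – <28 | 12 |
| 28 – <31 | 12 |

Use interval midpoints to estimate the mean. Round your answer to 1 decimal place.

21.4

Midpoints: 11.5, 14.5, 17.5, 20.5, 23.5, 26.5, 29.5
Σfm = 9×11.5 + 7×14.5 + 13×17.5 + 16×20.5 + 23×23.5 + 12×26.5 + 12×29.5 = 1973
n = Σf = 92
Mean = 1973 / 92 = 21.4457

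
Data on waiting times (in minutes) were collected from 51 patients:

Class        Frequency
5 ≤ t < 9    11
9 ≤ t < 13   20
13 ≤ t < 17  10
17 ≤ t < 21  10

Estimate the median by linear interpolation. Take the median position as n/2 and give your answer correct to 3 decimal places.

11.900

Cumulative frequencies: 11, 31, 41, 51
n = 51; position = n/2 = 25.5.
This falls in the class 9 ≤ t < 13: L = 9, F = 11, f = 20, h = 4.
Median ≈ 9 + ((25.5 − 11) / 20) × 4 = 11.9000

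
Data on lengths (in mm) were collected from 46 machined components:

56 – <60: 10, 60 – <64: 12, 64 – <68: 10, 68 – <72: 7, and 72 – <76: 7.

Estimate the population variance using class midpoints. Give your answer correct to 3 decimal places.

Midpoints: 58, 62, 66, 70, 74
n = 46, Σfm = 2992, mean = 65.0435
Σfm² = 195960
Σf(m − x̄)² = Σfm² − (Σfm)²/n = 195960 − 2992²/46 = 1349.9130
Population variance = 1349.9130 / 46 = 29.3459

29.346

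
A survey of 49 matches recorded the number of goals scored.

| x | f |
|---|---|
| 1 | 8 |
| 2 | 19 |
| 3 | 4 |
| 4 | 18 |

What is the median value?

Cumulative frequencies: 8, 27, 31, 49
n = 49, so the median is the value in position (n+1)/2 = 25.
Position 25 falls at value 2.

2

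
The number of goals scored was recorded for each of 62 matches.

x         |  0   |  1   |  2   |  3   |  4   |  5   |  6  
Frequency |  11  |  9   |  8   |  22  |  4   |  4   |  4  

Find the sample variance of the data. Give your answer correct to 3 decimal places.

Values: 0, 1, 2, 3, 4, 5, 6
n = 62, Σfx = 151, mean = 2.4355
Σfx² = 547
Σf(x − x̄)² = Σfx² − (Σfx)²/n = 547 − 151²/62 = 179.2419
Sample variance = 179.2419 / 61 = 2.9384

2.938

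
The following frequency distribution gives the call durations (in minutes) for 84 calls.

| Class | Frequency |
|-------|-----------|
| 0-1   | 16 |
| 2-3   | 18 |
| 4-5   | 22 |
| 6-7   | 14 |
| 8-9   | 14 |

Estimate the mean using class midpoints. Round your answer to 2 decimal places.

4.31

Midpoints: 0.5, 2.5, 4.5, 6.5, 8.5
Σfm = 16×0.5 + 18×2.5 + 22×4.5 + 14×6.5 + 14×8.5 = 362
n = Σf = 84
Mean = 362 / 84 = 4.3095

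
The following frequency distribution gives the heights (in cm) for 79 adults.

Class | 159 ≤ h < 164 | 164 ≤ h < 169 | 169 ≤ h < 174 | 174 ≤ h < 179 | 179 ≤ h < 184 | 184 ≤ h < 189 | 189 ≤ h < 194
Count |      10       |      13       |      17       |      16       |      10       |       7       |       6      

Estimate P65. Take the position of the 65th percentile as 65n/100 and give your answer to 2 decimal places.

Cumulative frequencies: 10, 23, 40, 56, 66, 73, 79
n = 79; position = 65n/100 = 51.35.
This falls in the class 174 ≤ h < 179: L = 174, F = 40, f = 16, h = 5.
65th percentile ≈ 174 + ((51.35 − 40) / 16) × 5 = 177.5469

177.55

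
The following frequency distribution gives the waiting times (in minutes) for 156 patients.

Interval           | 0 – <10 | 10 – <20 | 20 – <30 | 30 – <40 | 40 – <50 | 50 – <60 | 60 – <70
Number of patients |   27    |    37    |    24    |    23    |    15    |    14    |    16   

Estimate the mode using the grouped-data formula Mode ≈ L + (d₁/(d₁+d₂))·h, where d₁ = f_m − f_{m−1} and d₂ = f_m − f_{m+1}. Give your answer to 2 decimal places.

Modal class: 10 – <20 (highest frequency 37).
d₁ = 37 − 27 = 10, d₂ = 37 − 24 = 13
Mode ≈ 10 + (10/(10+13)) × 10 = 10 + 4.3478 = 14.3478

14.35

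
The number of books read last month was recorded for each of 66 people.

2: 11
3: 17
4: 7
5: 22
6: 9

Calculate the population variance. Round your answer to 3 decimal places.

Values: 2, 3, 4, 5, 6
n = 66, Σfx = 265, mean = 4.0152
Σfx² = 1183
Σf(x − x̄)² = Σfx² − (Σfx)²/n = 1183 − 265²/66 = 118.9848
Population variance = 118.9848 / 66 = 1.8028

1.803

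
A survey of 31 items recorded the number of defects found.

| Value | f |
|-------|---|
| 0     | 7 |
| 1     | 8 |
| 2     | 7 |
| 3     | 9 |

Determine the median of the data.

Cumulative frequencies: 7, 15, 22, 31
n = 31, so the median is the value in position (n+1)/2 = 16.
Position 16 falls at value 2.

2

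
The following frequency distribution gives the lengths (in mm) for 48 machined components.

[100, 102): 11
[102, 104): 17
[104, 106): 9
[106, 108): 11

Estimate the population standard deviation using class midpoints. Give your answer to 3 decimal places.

2.154

Midpoints: 101, 103, 105, 107
n = 48, Σfm = 4984, mean = 103.8333
Σfm² = 517728
Σf(m − x̄)² = Σfm² − (Σfm)²/n = 517728 − 4984²/48 = 222.6667
Population variance = 222.6667 / 48 = 4.6389
Standard deviation = √4.6389 = 2.1538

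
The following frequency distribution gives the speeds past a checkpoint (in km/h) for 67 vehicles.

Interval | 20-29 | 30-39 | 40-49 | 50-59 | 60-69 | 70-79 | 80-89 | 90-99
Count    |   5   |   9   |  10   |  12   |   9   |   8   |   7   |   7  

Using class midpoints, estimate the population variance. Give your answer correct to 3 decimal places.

Midpoints: 24.5, 34.5, 44.5, 54.5, 64.5, 74.5, 84.5, 94.5
n = 67, Σfm = 3961.5, mean = 59.1269
Σfm² = 263496.75
Σf(m − x̄)² = Σfm² − (Σfm)²/n = 263496.75 − 3961.5²/67 = 29265.6716
Population variance = 29265.6716 / 67 = 436.8011

436.801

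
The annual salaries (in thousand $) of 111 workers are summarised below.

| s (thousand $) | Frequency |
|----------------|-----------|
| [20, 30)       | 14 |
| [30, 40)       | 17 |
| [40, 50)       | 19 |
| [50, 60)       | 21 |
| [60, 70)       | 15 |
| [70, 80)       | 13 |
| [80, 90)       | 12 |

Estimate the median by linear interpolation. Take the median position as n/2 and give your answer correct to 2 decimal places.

Cumulative frequencies: 14, 31, 50, 71, 86, 99, 111
n = 111; position = n/2 = 55.5.
This falls in the class [50, 60): L = 50, F = 50, f = 21, h = 10.
Median ≈ 50 + ((55.5 − 50) / 21) × 10 = 52.6190

52.62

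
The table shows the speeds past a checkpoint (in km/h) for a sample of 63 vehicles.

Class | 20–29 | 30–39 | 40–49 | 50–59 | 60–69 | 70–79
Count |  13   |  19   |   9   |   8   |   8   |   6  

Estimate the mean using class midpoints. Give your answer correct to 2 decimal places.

Midpoints: 24.5, 34.5, 44.5, 54.5, 64.5, 74.5
Σfm = 13×24.5 + 19×34.5 + 9×44.5 + 8×54.5 + 8×64.5 + 6×74.5 = 2773.5
n = Σf = 63
Mean = 2773.5 / 63 = 44.0238

44.02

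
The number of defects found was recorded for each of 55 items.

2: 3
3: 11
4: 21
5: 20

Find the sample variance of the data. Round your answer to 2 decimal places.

0.79

Values: 2, 3, 4, 5
n = 55, Σfx = 223, mean = 4.0545
Σfx² = 947
Σf(x − x̄)² = Σfx² − (Σfx)²/n = 947 − 223²/55 = 42.8364
Sample variance = 42.8364 / 54 = 0.7933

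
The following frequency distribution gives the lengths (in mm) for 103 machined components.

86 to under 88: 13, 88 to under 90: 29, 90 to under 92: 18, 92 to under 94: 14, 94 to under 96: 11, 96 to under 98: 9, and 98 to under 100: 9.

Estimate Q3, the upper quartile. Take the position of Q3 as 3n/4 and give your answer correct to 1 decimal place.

94.6

Cumulative frequencies: 13, 42, 60, 74, 85, 94, 103
n = 103; position = 3n/4 = 77.25.
This falls in the class 94 to under 96: L = 94, F = 74, f = 11, h = 2.
Upper quartile ≈ 94 + ((77.25 − 74) / 11) × 2 = 94.5909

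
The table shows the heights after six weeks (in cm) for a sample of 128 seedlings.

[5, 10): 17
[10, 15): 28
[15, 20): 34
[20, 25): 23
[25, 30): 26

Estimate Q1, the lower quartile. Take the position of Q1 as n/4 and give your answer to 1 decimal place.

12.7

Cumulative frequencies: 17, 45, 79, 102, 128
n = 128; position = n/4 = 32.
This falls in the class [10, 15): L = 10, F = 17, f = 28, h = 5.
Lower quartile ≈ 10 + ((32 − 17) / 28) × 5 = 12.6786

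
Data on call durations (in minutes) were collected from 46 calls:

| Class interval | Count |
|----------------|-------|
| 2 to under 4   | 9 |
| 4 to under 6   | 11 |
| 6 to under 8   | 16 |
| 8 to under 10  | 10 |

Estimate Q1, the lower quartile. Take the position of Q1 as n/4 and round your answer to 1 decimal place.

Cumulative frequencies: 9, 20, 36, 46
n = 46; position = n/4 = 11.5.
This falls in the class 4 to under 6: L = 4, F = 9, f = 11, h = 2.
Lower quartile ≈ 4 + ((11.5 − 9) / 11) × 2 = 4.4545

4.5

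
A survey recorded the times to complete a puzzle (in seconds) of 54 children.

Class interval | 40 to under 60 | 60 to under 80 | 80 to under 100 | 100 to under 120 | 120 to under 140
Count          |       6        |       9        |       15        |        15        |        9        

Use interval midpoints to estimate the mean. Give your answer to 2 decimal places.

94.44

Midpoints: 50, 70, 90, 110, 130
Σfm = 6×50 + 9×70 + 15×90 + 15×110 + 9×130 = 5100
n = Σf = 54
Mean = 5100 / 54 = 94.4444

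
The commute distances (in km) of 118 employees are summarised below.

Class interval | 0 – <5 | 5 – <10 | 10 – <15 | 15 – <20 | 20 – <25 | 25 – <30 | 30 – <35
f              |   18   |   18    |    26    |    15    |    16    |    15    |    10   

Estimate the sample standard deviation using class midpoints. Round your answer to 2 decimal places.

Midpoints: 2.5, 7.5, 12.5, 17.5, 22.5, 27.5, 32.5
n = 118, Σfm = 1865, mean = 15.8051
Σfm² = 39787.5
Σf(m − x̄)² = Σfm² − (Σfm)²/n = 39787.5 − 1865²/118 = 10311.0169
Sample variance = 10311.0169 / 117 = 88.1283
Standard deviation = √88.1283 = 9.3877

9.39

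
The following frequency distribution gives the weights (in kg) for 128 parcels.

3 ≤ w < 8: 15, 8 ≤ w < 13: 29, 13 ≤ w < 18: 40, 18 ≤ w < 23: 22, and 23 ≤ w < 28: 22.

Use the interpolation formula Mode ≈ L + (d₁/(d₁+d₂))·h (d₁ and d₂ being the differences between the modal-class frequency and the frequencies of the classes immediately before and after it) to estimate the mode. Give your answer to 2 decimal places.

Modal class: 13 ≤ w < 18 (highest frequency 40).
d₁ = 40 − 29 = 11, d₂ = 40 − 22 = 18
Mode ≈ 13 + (11/(11+18)) × 5 = 13 + 1.8966 = 14.8966

14.90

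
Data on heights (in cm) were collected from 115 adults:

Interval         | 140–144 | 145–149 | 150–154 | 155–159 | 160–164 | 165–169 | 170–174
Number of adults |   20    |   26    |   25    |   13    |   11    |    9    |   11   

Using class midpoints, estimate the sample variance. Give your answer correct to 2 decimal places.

89.05

Midpoints: 142, 147, 152, 157, 162, 167, 172
n = 115, Σfm = 17680, mean = 153.7391
Σfm² = 2728260
Σf(m − x̄)² = Σfm² − (Σfm)²/n = 2728260 − 17680²/115 = 10152.1739
Sample variance = 10152.1739 / 114 = 89.0542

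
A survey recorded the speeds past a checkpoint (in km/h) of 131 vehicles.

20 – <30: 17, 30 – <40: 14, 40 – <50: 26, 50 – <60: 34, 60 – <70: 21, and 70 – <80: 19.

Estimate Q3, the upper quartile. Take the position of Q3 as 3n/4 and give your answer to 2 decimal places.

Cumulative frequencies: 17, 31, 57, 91, 112, 131
n = 131; position = 3n/4 = 98.25.
This falls in the class 60 – <70: L = 60, F = 91, f = 21, h = 10.
Upper quartile ≈ 60 + ((98.25 − 91) / 21) × 10 = 63.4524

63.45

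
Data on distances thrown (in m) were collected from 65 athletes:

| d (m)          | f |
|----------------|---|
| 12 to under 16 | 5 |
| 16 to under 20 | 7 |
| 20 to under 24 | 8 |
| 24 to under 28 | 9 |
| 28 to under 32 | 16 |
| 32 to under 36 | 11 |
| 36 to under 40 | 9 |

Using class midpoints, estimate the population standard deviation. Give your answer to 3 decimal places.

Midpoints: 14, 18, 22, 26, 30, 34, 38
n = 65, Σfm = 1802, mean = 27.7231
Σfm² = 53316
Σf(m − x̄)² = Σfm² − (Σfm)²/n = 53316 − 1802²/65 = 3359.0154
Population variance = 3359.0154 / 65 = 51.6772
Standard deviation = √51.6772 = 7.1887

7.189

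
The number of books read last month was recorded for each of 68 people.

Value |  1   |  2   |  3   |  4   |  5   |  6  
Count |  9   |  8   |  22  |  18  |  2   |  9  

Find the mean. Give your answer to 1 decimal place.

Values: 1, 2, 3, 4, 5, 6
Σfx = 9×1 + 8×2 + 22×3 + 18×4 + 2×5 + 9×6 = 227
n = Σf = 68
Mean = 227 / 68 = 3.3382

3.3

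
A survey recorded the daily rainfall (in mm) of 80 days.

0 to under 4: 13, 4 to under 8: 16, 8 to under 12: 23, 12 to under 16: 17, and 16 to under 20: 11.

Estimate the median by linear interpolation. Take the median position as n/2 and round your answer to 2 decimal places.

Cumulative frequencies: 13, 29, 52, 69, 80
n = 80; position = n/2 = 40.
This falls in the class 8 to under 12: L = 8, F = 29, f = 23, h = 4.
Median ≈ 8 + ((40 − 29) / 23) × 4 = 9.9130

9.91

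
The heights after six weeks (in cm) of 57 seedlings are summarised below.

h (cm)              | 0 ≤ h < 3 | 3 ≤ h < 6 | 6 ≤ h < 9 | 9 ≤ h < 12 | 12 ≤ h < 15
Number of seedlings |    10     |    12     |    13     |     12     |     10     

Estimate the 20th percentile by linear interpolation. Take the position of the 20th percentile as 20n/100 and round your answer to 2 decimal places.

Cumulative frequencies: 10, 22, 35, 47, 57
n = 57; position = 20n/100 = 11.4.
This falls in the class 3 ≤ h < 6: L = 3, F = 10, f = 12, h = 3.
20th percentile ≈ 3 + ((11.4 − 10) / 12) × 3 = 3.3500

3.35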